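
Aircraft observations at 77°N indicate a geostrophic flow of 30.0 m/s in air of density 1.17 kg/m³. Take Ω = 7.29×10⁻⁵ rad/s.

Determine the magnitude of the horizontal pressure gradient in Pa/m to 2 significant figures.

Coriolis parameter at 77°N:
f = 2Ω sin φ = 2 × 7.29×10⁻⁵ × sin 77° = 1.42×10⁻⁴ s⁻¹
Geostrophic balance rearranged: |∂P/∂n| = f ρ V_g
|∂P/∂n| = 1.42×10⁻⁴ × 1.17 × 30.0 = 4.99×10⁻³ Pa/m

5.0×10⁻³ Pa/m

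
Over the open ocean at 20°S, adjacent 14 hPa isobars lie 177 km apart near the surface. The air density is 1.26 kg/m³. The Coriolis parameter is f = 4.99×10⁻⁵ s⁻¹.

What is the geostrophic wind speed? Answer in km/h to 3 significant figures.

Pressure gradient: |∂P/∂n| = 1400 Pa / 177000 m = 7.91×10⁻³ Pa/m
Geostrophic balance (pressure-gradient force = Coriolis force):
V_g = (1/(fρ)) |∂P/∂n| = 7.91×10⁻³ / (4.99×10⁻⁵ × 1.26) = 126 m/s
Converting: 126 m/s × 3.6 = 453 km/h

453 km/h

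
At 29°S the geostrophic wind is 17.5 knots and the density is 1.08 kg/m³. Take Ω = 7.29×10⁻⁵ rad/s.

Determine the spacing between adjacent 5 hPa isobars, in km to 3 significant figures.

728 km

Coriolis parameter at 29°S:
f = 2Ω sin φ = 2 × 7.29×10⁻⁵ × sin 29° = 7.07×10⁻⁵ s⁻¹
Wind speed in SI: 17.5 knots = 9.00 m/s
Geostrophic balance rearranged: |∂P/∂n| = f ρ V_g
|∂P/∂n| = 7.07×10⁻⁵ × 1.08 × 9.00 = 6.87×10⁻⁴ Pa/m
Isobar spacing: Δn = ΔP/|∂P/∂n| = 500 Pa / 6.87×10⁻⁴ Pa/m = 727514 m ≈ 728 km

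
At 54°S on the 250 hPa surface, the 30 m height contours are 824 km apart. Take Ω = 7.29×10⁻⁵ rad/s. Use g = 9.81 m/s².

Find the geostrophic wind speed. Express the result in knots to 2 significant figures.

5.9 knots

Coriolis parameter at 54°S:
f = 2Ω sin φ = 2 × 7.29×10⁻⁵ × sin 54° = 1.18×10⁻⁴ s⁻¹
Height gradient: |∂Z/∂n| = 30 m / 824000 m = 3.64×10⁻⁵
On a pressure surface, geostrophic balance gives V_g = (g/f)|∂Z/∂n|:
V_g = 9.81 × 3.64×10⁻⁵ / 1.18×10⁻⁴ = 3.03 m/s
Converting: 3.03 m/s × 1.944 = 5.9 knots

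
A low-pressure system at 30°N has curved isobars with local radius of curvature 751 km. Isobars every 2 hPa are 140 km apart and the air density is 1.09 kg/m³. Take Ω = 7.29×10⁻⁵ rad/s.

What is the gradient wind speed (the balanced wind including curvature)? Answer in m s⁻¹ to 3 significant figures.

14.3 m s⁻¹

Coriolis parameter at 30°N:
f = 2Ω sin φ = 2 × 7.29×10⁻⁵ × sin 30° = 7.29×10⁻⁵ s⁻¹
Pressure gradient: |∂P/∂n| = 200 Pa / 140000 m = 1.43×10⁻³ Pa/m
Geostrophic speed: V_g = |∂P/∂n|/(fρ) = 1.43×10⁻³/(7.29×10⁻⁵ × 1.09) = 18.0 m/s
Around a low, centrifugal force acts outward with Coriolis, so pressure-gradient force balances both:
(1/ρ)|∂P/∂n| = fV + V²/R  →  V² + fR·V − fR·V_g = 0
With fR = 7.29×10⁻⁵ × 751×10³ m = 54.7 m/s:
V = [−fR + √((fR)² + 4 fR V_g)]/2 = [−54.7 + √(54.7² + 4×54.7×18)]/2 = 14.3 m/s
Subgeostrophic (V < V_g = 18 m/s), as expected around a low.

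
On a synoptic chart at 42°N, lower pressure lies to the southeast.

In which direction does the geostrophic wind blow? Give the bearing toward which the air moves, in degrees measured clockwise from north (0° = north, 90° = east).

225°

The pressure-gradient force points toward the southeast (bearing 135°).
Geostrophic balance: in the Northern Hemisphere the Coriolis force deflects motion to the right, so the geostrophic wind blows 90° to the right of the pressure-gradient force (low pressure on the left).
Rotating 135° by 90° clockwise gives 225° — the wind blows toward the southwest.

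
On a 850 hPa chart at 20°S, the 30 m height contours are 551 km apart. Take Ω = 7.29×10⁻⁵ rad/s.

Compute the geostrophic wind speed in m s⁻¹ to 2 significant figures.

11 m s⁻¹

Coriolis parameter at 20°S:
f = 2Ω sin φ = 2 × 7.29×10⁻⁵ × sin 20° = 4.99×10⁻⁵ s⁻¹
Height gradient: |∂Z/∂n| = 30 m / 551000 m = 5.44×10⁻⁵
On a pressure surface, geostrophic balance gives V_g = (g/f)|∂Z/∂n|:
V_g = 9.81 × 5.44×10⁻⁵ / 4.99×10⁻⁵ = 10.7 m/s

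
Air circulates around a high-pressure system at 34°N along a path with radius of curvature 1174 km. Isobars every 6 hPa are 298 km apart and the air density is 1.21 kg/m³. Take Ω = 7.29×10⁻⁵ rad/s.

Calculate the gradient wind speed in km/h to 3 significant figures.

106 km/h

Coriolis parameter at 34°N:
f = 2Ω sin φ = 2 × 7.29×10⁻⁵ × sin 34° = 8.15×10⁻⁵ s⁻¹
Pressure gradient: |∂P/∂n| = 600 Pa / 298000 m = 2.01×10⁻³ Pa/m
Geostrophic speed: V_g = |∂P/∂n|/(fρ) = 2.01×10⁻³/(8.15×10⁻⁵ × 1.21) = 20.4 m/s
Around a high, pressure-gradient force acts outward with centrifugal, so Coriolis balances both:
fV = (1/ρ)|∂P/∂n| + V²/R  →  V² − fR·V + fR·V_g = 0
With fR = 8.15×10⁻⁵ × 1174×10³ m = 95.7 m/s:
V = [fR − √((fR)² − 4 fR V_g)]/2 = [95.7 − √(95.7² − 4×95.7×20.4)]/2 = 29.5 m/s
Supergeostrophic (V > V_g = 20.4 m/s), as expected around a high.
Converting: 29.5 m/s × 3.6 = 106 km/h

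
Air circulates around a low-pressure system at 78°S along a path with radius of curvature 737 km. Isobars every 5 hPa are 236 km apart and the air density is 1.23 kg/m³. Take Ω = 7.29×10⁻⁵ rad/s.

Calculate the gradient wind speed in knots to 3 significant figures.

21.3 knots

Coriolis parameter at 78°S:
f = 2Ω sin φ = 2 × 7.29×10⁻⁵ × sin 78° = 1.43×10⁻⁴ s⁻¹
Pressure gradient: |∂P/∂n| = 500 Pa / 236000 m = 2.12×10⁻³ Pa/m
Geostrophic speed: V_g = |∂P/∂n|/(fρ) = 2.12×10⁻³/(1.43×10⁻⁴ × 1.23) = 12.1 m/s
Around a low, centrifugal force acts outward with Coriolis, so pressure-gradient force balances both:
(1/ρ)|∂P/∂n| = fV + V²/R  →  V² + fR·V − fR·V_g = 0
With fR = 1.43×10⁻⁴ × 737×10³ m = 105 m/s:
V = [−fR + √((fR)² + 4 fR V_g)]/2 = [−105 + √(105² + 4×105×12.1)]/2 = 10.9 m/s
Subgeostrophic (V < V_g = 12.1 m/s), as expected around a low.
Converting: 10.9 m/s × 1.944 = 21.3 knots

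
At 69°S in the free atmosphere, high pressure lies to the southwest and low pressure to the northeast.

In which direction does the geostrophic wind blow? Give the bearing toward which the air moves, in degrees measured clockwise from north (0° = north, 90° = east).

The pressure-gradient force points toward the northeast (bearing 045°).
Geostrophic balance: in the Southern Hemisphere the Coriolis force deflects motion to the left, so the geostrophic wind blows 90° to the left of the pressure-gradient force (low pressure on the right).
Rotating 045° by 90° counterclockwise gives 315° — the wind blows toward the northwest.

315°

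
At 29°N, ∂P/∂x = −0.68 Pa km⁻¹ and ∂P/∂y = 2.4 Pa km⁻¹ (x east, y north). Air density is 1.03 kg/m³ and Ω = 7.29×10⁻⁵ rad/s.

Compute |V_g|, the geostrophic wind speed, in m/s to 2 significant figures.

34 m/s

Coriolis parameter at 29°N:
f = 2Ω sin φ = 2 × 7.29×10⁻⁵ × sin 29° = 7.07×10⁻⁵ s⁻¹
Component geostrophic relations (x east, y north):
u_g = −(1/(fρ)) ∂P/∂y,  v_g = (1/(fρ)) ∂P/∂x
u_g = −(2.4×10⁻³)/(7.07×10⁻⁵ × 1.03) = −33.0 m/s;  v_g = (−0.68×10⁻³)/(7.07×10⁻⁵ × 1.03) = −9.34 m/s
|V_g| = √(u_g² + v_g²) = 34.3 m/s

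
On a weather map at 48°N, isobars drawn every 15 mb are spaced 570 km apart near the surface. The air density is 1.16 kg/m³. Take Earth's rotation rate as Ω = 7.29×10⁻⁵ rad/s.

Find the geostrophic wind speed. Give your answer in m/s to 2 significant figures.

Coriolis parameter at 48°N:
f = 2Ω sin φ = 2 × 7.29×10⁻⁵ × sin 48° = 1.08×10⁻⁴ s⁻¹
Pressure gradient: |∂P/∂n| = 1500 Pa / 570000 m = 2.63×10⁻³ Pa/m
Geostrophic balance (pressure-gradient force = Coriolis force):
V_g = (1/(fρ)) |∂P/∂n| = 2.63×10⁻³ / (1.08×10⁻⁴ × 1.16) = 20.9 m/s

21 m/s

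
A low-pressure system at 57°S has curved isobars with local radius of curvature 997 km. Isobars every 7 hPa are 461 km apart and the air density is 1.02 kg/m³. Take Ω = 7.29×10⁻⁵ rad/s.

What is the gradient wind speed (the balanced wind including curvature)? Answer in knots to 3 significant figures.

21.7 knots

Coriolis parameter at 57°S:
f = 2Ω sin φ = 2 × 7.29×10⁻⁵ × sin 57° = 1.22×10⁻⁴ s⁻¹
Pressure gradient: |∂P/∂n| = 700 Pa / 461000 m = 1.52×10⁻³ Pa/m
Geostrophic speed: V_g = |∂P/∂n|/(fρ) = 1.52×10⁻³/(1.22×10⁻⁴ × 1.02) = 12.2 m/s
Around a low, centrifugal force acts outward with Coriolis, so pressure-gradient force balances both:
(1/ρ)|∂P/∂n| = fV + V²/R  →  V² + fR·V − fR·V_g = 0
With fR = 1.22×10⁻⁴ × 997×10³ m = 122 m/s:
V = [−fR + √((fR)² + 4 fR V_g)]/2 = [−122 + √(122² + 4×122×12.2)]/2 = 11.2 m/s
Subgeostrophic (V < V_g = 12.2 m/s), as expected around a low.
Converting: 11.2 m/s × 1.944 = 21.7 knots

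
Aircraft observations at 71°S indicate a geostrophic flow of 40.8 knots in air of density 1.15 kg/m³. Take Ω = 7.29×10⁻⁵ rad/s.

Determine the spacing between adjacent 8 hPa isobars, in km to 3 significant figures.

240 km

Coriolis parameter at 71°S:
f = 2Ω sin φ = 2 × 7.29×10⁻⁵ × sin 71° = 1.38×10⁻⁴ s⁻¹
Wind speed in SI: 40.8 knots = 21.0 m/s
Geostrophic balance rearranged: |∂P/∂n| = f ρ V_g
|∂P/∂n| = 1.38×10⁻⁴ × 1.15 × 21.0 = 3.33×10⁻³ Pa/m
Isobar spacing: Δn = ΔP/|∂P/∂n| = 800 Pa / 3.33×10⁻³ Pa/m = 240418 m ≈ 240 km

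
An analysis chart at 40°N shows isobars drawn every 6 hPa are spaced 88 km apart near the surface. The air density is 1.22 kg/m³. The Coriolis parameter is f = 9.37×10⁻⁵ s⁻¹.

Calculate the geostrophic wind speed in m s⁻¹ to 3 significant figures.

Pressure gradient: |∂P/∂n| = 600 Pa / 88000 m = 6.82×10⁻³ Pa/m
Geostrophic balance (pressure-gradient force = Coriolis force):
V_g = (1/(fρ)) |∂P/∂n| = 6.82×10⁻³ / (9.37×10⁻⁵ × 1.22) = 59.6 m/s

59.6 m s⁻¹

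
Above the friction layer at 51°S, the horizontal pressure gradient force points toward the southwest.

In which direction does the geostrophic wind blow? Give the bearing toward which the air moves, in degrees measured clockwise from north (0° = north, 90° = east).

135°

The pressure-gradient force points toward the southwest (bearing 225°).
Geostrophic balance: in the Southern Hemisphere the Coriolis force deflects motion to the left, so the geostrophic wind blows 90° to the left of the pressure-gradient force (low pressure on the right).
Rotating 225° by 90° counterclockwise gives 135° — the wind blows toward the southeast.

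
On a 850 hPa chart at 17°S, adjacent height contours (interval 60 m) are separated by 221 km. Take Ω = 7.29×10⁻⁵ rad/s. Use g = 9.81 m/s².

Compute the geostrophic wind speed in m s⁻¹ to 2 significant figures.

Coriolis parameter at 17°S:
f = 2Ω sin φ = 2 × 7.29×10⁻⁵ × sin 17° = 4.26×10⁻⁵ s⁻¹
Height gradient: |∂Z/∂n| = 60 m / 221000 m = 2.71×10⁻⁴
On a pressure surface, geostrophic balance gives V_g = (g/f)|∂Z/∂n|:
V_g = 9.81 × 2.71×10⁻⁴ / 4.26×10⁻⁵ = 62.5 m/s

62 m s⁻¹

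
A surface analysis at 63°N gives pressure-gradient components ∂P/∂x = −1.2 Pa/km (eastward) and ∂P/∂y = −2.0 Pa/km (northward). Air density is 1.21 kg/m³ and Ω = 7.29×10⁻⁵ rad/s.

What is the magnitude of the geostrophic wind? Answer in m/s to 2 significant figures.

15 m/s

Coriolis parameter at 63°N:
f = 2Ω sin φ = 2 × 7.29×10⁻⁵ × sin 63° = 1.30×10⁻⁴ s⁻¹
Component geostrophic relations (x east, y north):
u_g = −(1/(fρ)) ∂P/∂y,  v_g = (1/(fρ)) ∂P/∂x
u_g = −(−2.0×10⁻³)/(1.30×10⁻⁴ × 1.21) = 12.7 m/s;  v_g = (−1.2×10⁻³)/(1.30×10⁻⁴ × 1.21) = −7.63 m/s
|V_g| = √(u_g² + v_g²) = 14.8 m/s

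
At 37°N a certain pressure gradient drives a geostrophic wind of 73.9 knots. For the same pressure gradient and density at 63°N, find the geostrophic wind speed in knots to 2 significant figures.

50 knots

With the same pressure gradient and density, V_g ∝ 1/f ∝ 1/sin φ.
V₂ = V₁ · sin φ₁ / sin φ₂ = 73.9 × sin 37° / sin 63°
V₂ = 73.9 × 0.6018/0.8910 = 50 knots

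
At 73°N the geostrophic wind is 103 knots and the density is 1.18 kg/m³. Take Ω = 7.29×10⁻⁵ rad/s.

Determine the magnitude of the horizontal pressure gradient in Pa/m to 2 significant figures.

8.7×10⁻³ Pa/m

Coriolis parameter at 73°N:
f = 2Ω sin φ = 2 × 7.29×10⁻⁵ × sin 73° = 1.39×10⁻⁴ s⁻¹
Wind speed in SI: 103 knots = 53.0 m/s
Geostrophic balance rearranged: |∂P/∂n| = f ρ V_g
|∂P/∂n| = 1.39×10⁻⁴ × 1.18 × 53.0 = 8.72×10⁻³ Pa/m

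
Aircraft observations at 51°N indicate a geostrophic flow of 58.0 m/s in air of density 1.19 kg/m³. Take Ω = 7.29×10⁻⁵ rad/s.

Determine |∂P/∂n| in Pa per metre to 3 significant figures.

7.82×10⁻³ Pa/m

Coriolis parameter at 51°N:
f = 2Ω sin φ = 2 × 7.29×10⁻⁵ × sin 51° = 1.13×10⁻⁴ s⁻¹
Geostrophic balance rearranged: |∂P/∂n| = f ρ V_g
|∂P/∂n| = 1.13×10⁻⁴ × 1.19 × 58.0 = 7.82×10⁻³ Pa/m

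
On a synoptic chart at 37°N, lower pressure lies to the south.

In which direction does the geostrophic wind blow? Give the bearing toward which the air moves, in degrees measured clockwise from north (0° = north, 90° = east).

270°

The pressure-gradient force points toward the south (bearing 180°).
Geostrophic balance: in the Northern Hemisphere the Coriolis force deflects motion to the right, so the geostrophic wind blows 90° to the right of the pressure-gradient force (low pressure on the left).
Rotating 180° by 90° clockwise gives 270° — the wind blows toward the west.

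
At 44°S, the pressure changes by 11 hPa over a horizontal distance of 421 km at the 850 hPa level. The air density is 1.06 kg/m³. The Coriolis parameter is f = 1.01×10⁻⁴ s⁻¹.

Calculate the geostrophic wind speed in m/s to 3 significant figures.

24.4 m/s

Pressure gradient: |∂P/∂n| = 1100 Pa / 421000 m = 2.61×10⁻³ Pa/m
Geostrophic balance (pressure-gradient force = Coriolis force):
V_g = (1/(fρ)) |∂P/∂n| = 2.61×10⁻³ / (1.01×10⁻⁴ × 1.06) = 24.4 m/s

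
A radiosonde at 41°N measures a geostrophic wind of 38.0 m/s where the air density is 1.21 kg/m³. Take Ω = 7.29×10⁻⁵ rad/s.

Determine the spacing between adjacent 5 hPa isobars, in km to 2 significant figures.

110 km

Coriolis parameter at 41°N:
f = 2Ω sin φ = 2 × 7.29×10⁻⁵ × sin 41° = 9.57×10⁻⁵ s⁻¹
Geostrophic balance rearranged: |∂P/∂n| = f ρ V_g
|∂P/∂n| = 9.57×10⁻⁵ × 1.21 × 38.0 = 4.40×10⁻³ Pa/m
Isobar spacing: Δn = ΔP/|∂P/∂n| = 500 Pa / 4.40×10⁻³ Pa/m = 113684 m ≈ 110 km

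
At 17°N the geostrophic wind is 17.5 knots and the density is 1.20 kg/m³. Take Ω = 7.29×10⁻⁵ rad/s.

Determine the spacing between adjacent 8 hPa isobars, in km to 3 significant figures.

1740 km

Coriolis parameter at 17°N:
f = 2Ω sin φ = 2 × 7.29×10⁻⁵ × sin 17° = 4.26×10⁻⁵ s⁻¹
Wind speed in SI: 17.5 knots = 9.00 m/s
Geostrophic balance rearranged: |∂P/∂n| = f ρ V_g
|∂P/∂n| = 4.26×10⁻⁵ × 1.20 × 9.00 = 4.61×10⁻⁴ Pa/m
Isobar spacing: Δn = ΔP/|∂P/∂n| = 800 Pa / 4.61×10⁻⁴ Pa/m = 1737160 m ≈ 1740 km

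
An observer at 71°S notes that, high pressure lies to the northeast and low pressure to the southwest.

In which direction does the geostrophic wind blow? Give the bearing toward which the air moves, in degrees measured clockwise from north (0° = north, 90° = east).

The pressure-gradient force points toward the southwest (bearing 225°).
Geostrophic balance: in the Southern Hemisphere the Coriolis force deflects motion to the left, so the geostrophic wind blows 90° to the left of the pressure-gradient force (low pressure on the right).
Rotating 225° by 90° counterclockwise gives 135° — the wind blows toward the southeast.

135°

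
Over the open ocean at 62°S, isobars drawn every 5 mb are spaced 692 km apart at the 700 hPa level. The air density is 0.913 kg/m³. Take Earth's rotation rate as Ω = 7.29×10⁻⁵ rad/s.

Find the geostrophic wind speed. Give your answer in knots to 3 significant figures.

11.9 knots

Coriolis parameter at 62°S:
f = 2Ω sin φ = 2 × 7.29×10⁻⁵ × sin 62° = 1.29×10⁻⁴ s⁻¹
Pressure gradient: |∂P/∂n| = 500 Pa / 692000 m = 7.23×10⁻⁴ Pa/m
Geostrophic balance (pressure-gradient force = Coriolis force):
V_g = (1/(fρ)) |∂P/∂n| = 7.23×10⁻⁴ / (1.29×10⁻⁴ × 0.913) = 6.15 m/s
Converting: 6.15 m/s × 1.944 = 11.9 knots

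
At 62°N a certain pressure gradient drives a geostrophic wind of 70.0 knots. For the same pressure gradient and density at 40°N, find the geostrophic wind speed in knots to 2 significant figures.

With the same pressure gradient and density, V_g ∝ 1/f ∝ 1/sin φ.
V₂ = V₁ · sin φ₁ / sin φ₂ = 70.0 × sin 62° / sin 40°
V₂ = 70.0 × 0.8829/0.6428 = 96 knots

96 knots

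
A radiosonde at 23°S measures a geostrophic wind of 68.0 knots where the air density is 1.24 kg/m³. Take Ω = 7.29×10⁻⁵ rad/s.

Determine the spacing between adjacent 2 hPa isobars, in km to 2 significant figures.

Coriolis parameter at 23°S:
f = 2Ω sin φ = 2 × 7.29×10⁻⁵ × sin 23° = 5.70×10⁻⁵ s⁻¹
Wind speed in SI: 68.0 knots = 35.0 m/s
Geostrophic balance rearranged: |∂P/∂n| = f ρ V_g
|∂P/∂n| = 5.70×10⁻⁵ × 1.24 × 35.0 = 2.47×10⁻³ Pa/m
Isobar spacing: Δn = ΔP/|∂P/∂n| = 200 Pa / 2.47×10⁻³ Pa/m = 80933 m ≈ 81 km

81 km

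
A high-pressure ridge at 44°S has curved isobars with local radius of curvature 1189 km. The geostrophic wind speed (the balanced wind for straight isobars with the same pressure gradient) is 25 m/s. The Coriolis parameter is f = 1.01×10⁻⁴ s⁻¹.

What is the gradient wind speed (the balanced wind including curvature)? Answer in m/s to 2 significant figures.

35 m/s

Around a high, pressure-gradient force acts outward with centrifugal, so Coriolis balances both:
fV = (1/ρ)|∂P/∂n| + V²/R  →  V² − fR·V + fR·V_g = 0
With fR = 1.01×10⁻⁴ × 1189×10³ m = 120 m/s:
V = [fR − √((fR)² − 4 fR V_g)]/2 = [120 − √(120² − 4×120×25)]/2 = 35.5 m/s
Supergeostrophic (V > V_g = 25 m/s), as expected around a high.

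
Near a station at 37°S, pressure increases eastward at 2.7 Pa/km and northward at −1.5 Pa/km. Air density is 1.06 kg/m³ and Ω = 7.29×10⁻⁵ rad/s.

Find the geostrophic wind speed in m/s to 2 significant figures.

33 m/s

Coriolis parameter at 37°S:
f = 2Ω sin φ = 2 × 7.29×10⁻⁵ × sin 37° = 8.77×10⁻⁵ s⁻¹
In the Southern Hemisphere f is negative: f = −8.77×10⁻⁵ s⁻¹.
Component geostrophic relations (x east, y north):
u_g = −(1/(fρ)) ∂P/∂y,  v_g = (1/(fρ)) ∂P/∂x
u_g = −(−1.5×10⁻³)/(−8.77×10⁻⁵ × 1.06) = −16.1 m/s;  v_g = (2.7×10⁻³)/(−8.77×10⁻⁵ × 1.06) = −29.0 m/s
|V_g| = √(u_g² + v_g²) = 33.2 m/s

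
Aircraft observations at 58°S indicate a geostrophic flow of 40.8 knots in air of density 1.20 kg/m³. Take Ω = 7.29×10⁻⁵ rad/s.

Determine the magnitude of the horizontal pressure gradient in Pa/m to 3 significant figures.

Coriolis parameter at 58°S:
f = 2Ω sin φ = 2 × 7.29×10⁻⁵ × sin 58° = 1.24×10⁻⁴ s⁻¹
Wind speed in SI: 40.8 knots = 21.0 m/s
Geostrophic balance rearranged: |∂P/∂n| = f ρ V_g
|∂P/∂n| = 1.24×10⁻⁴ × 1.20 × 21.0 = 3.11×10⁻³ Pa/m

3.11×10⁻³ Pa/m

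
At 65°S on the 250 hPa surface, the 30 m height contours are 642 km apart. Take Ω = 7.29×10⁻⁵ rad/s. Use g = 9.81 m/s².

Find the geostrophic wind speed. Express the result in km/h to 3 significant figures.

Coriolis parameter at 65°S:
f = 2Ω sin φ = 2 × 7.29×10⁻⁵ × sin 65° = 1.32×10⁻⁴ s⁻¹
Height gradient: |∂Z/∂n| = 30 m / 642000 m = 4.67×10⁻⁵
On a pressure surface, geostrophic balance gives V_g = (g/f)|∂Z/∂n|:
V_g = 9.81 × 4.67×10⁻⁵ / 1.32×10⁻⁴ = 3.47 m/s
Converting: 3.47 m/s × 3.6 = 12.5 km/h

12.5 km/h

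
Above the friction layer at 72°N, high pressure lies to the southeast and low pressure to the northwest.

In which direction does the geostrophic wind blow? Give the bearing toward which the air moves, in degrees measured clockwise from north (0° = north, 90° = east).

045°

The pressure-gradient force points toward the northwest (bearing 315°).
Geostrophic balance: in the Northern Hemisphere the Coriolis force deflects motion to the right, so the geostrophic wind blows 90° to the right of the pressure-gradient force (low pressure on the left).
Rotating 315° by 90° clockwise gives 045° — the wind blows toward the northeast.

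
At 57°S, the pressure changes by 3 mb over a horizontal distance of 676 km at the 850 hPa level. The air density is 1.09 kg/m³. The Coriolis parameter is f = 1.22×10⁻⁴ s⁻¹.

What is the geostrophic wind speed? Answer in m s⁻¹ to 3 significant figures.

3.34 m s⁻¹

Pressure gradient: |∂P/∂n| = 300 Pa / 676000 m = 4.44×10⁻⁴ Pa/m
Geostrophic balance (pressure-gradient force = Coriolis force):
V_g = (1/(fρ)) |∂P/∂n| = 4.44×10⁻⁴ / (1.22×10⁻⁴ × 1.09) = 3.34 m/s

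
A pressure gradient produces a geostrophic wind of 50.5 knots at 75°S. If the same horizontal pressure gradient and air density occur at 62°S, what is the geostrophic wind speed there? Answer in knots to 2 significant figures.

With the same pressure gradient and density, V_g ∝ 1/f ∝ 1/sin φ.
V₂ = V₁ · sin φ₁ / sin φ₂ = 50.5 × sin 75° / sin 62°
V₂ = 50.5 × 0.9659/0.8829 = 55 knots

55 knots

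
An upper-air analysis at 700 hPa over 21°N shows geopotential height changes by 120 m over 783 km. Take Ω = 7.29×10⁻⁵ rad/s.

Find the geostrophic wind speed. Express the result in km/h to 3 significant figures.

Coriolis parameter at 21°N:
f = 2Ω sin φ = 2 × 7.29×10⁻⁵ × sin 21° = 5.23×10⁻⁵ s⁻¹
Height gradient: |∂Z/∂n| = 120 m / 783000 m = 1.53×10⁻⁴
On a pressure surface, geostrophic balance gives V_g = (g/f)|∂Z/∂n|:
V_g = 9.81 × 1.53×10⁻⁴ / 5.23×10⁻⁵ = 28.8 m/s
Converting: 28.8 m/s × 3.6 = 104 km/h

104 km/h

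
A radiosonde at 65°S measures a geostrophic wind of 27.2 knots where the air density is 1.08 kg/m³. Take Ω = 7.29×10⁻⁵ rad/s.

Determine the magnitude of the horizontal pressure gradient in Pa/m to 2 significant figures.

Coriolis parameter at 65°S:
f = 2Ω sin φ = 2 × 7.29×10⁻⁵ × sin 65° = 1.32×10⁻⁴ s⁻¹
Wind speed in SI: 27.2 knots = 14.0 m/s
Geostrophic balance rearranged: |∂P/∂n| = f ρ V_g
|∂P/∂n| = 1.32×10⁻⁴ × 1.08 × 14.0 = 2.00×10⁻³ Pa/m

2.0×10⁻³ Pa/m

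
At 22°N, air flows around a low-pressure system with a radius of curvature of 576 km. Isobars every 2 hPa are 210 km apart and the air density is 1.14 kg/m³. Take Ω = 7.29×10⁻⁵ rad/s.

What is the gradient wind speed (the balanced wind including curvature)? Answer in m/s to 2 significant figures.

11 m/s

Coriolis parameter at 22°N:
f = 2Ω sin φ = 2 × 7.29×10⁻⁵ × sin 22° = 5.46×10⁻⁵ s⁻¹
Pressure gradient: |∂P/∂n| = 200 Pa / 210000 m = 9.52×10⁻⁴ Pa/m
Geostrophic speed: V_g = |∂P/∂n|/(fρ) = 9.52×10⁻⁴/(5.46×10⁻⁵ × 1.14) = 15.3 m/s
Around a low, centrifugal force acts outward with Coriolis, so pressure-gradient force balances both:
(1/ρ)|∂P/∂n| = fV + V²/R  →  V² + fR·V − fR·V_g = 0
With fR = 5.46×10⁻⁵ × 576×10³ m = 31.5 m/s:
V = [−fR + √((fR)² + 4 fR V_g)]/2 = [−31.5 + √(31.5² + 4×31.5×15.3)]/2 = 11.3 m/s
Subgeostrophic (V < V_g = 15.3 m/s), as expected around a low.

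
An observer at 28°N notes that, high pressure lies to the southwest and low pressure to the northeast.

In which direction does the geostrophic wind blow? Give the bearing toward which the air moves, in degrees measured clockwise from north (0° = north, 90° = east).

135°

The pressure-gradient force points toward the northeast (bearing 045°).
Geostrophic balance: in the Northern Hemisphere the Coriolis force deflects motion to the right, so the geostrophic wind blows 90° to the right of the pressure-gradient force (low pressure on the left).
Rotating 045° by 90° clockwise gives 135° — the wind blows toward the southeast.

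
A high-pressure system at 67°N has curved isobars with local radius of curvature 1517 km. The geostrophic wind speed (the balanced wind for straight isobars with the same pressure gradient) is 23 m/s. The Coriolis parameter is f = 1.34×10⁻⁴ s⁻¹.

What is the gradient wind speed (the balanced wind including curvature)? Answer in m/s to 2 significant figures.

Around a high, pressure-gradient force acts outward with centrifugal, so Coriolis balances both:
fV = (1/ρ)|∂P/∂n| + V²/R  →  V² − fR·V + fR·V_g = 0
With fR = 1.34×10⁻⁴ × 1517×10³ m = 203 m/s:
V = [fR − √((fR)² − 4 fR V_g)]/2 = [203 − √(203² − 4×203×23)]/2 = 26.4 m/s
Supergeostrophic (V > V_g = 23 m/s), as expected around a high.

26 m/s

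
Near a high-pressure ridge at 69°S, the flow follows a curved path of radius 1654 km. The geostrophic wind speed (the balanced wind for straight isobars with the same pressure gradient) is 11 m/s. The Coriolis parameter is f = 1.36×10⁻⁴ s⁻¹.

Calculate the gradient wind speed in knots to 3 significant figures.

22.5 knots

Around a high, pressure-gradient force acts outward with centrifugal, so Coriolis balances both:
fV = (1/ρ)|∂P/∂n| + V²/R  →  V² − fR·V + fR·V_g = 0
With fR = 1.36×10⁻⁴ × 1654×10³ m = 225 m/s:
V = [fR − √((fR)² − 4 fR V_g)]/2 = [225 − √(225² − 4×225×11)]/2 = 11.6 m/s
Supergeostrophic (V > V_g = 11 m/s), as expected around a high.
Converting: 11.6 m/s × 1.944 = 22.5 knots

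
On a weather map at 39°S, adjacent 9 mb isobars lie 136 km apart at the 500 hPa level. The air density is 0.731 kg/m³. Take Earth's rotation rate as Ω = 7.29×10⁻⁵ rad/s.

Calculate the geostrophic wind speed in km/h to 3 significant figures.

Coriolis parameter at 39°S:
f = 2Ω sin φ = 2 × 7.29×10⁻⁵ × sin 39° = 9.18×10⁻⁵ s⁻¹
Pressure gradient: |∂P/∂n| = 900 Pa / 136000 m = 6.62×10⁻³ Pa/m
Geostrophic balance (pressure-gradient force = Coriolis force):
V_g = (1/(fρ)) |∂P/∂n| = 6.62×10⁻³ / (9.18×10⁻⁵ × 0.731) = 98.7 m/s
Converting: 98.7 m/s × 3.6 = 355 km/h

355 km/h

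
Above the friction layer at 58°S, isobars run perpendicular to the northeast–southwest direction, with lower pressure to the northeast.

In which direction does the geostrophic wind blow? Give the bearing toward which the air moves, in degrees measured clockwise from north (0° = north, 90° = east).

The pressure-gradient force points toward the northeast (bearing 045°).
Geostrophic balance: in the Southern Hemisphere the Coriolis force deflects motion to the left, so the geostrophic wind blows 90° to the left of the pressure-gradient force (low pressure on the right).
Rotating 045° by 90° counterclockwise gives 315° — the wind blows toward the northwest.

315°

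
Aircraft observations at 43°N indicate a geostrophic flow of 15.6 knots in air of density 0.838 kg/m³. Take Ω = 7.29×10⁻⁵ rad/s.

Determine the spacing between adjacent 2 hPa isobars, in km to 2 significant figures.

300 km

Coriolis parameter at 43°N:
f = 2Ω sin φ = 2 × 7.29×10⁻⁵ × sin 43° = 9.94×10⁻⁵ s⁻¹
Wind speed in SI: 15.6 knots = 8.03 m/s
Geostrophic balance rearranged: |∂P/∂n| = f ρ V_g
|∂P/∂n| = 9.94×10⁻⁵ × 0.838 × 8.03 = 6.69×10⁻⁴ Pa/m
Isobar spacing: Δn = ΔP/|∂P/∂n| = 200 Pa / 6.69×10⁻⁴ Pa/m = 299077 m ≈ 300 km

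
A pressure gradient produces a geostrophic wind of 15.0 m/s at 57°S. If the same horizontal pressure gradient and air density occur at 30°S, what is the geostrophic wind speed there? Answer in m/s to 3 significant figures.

With the same pressure gradient and density, V_g ∝ 1/f ∝ 1/sin φ.
V₂ = V₁ · sin φ₁ / sin φ₂ = 15.0 × sin 57° / sin 30°
V₂ = 15.0 × 0.8387/0.5000 = 25.2 m/s

25.2 m/s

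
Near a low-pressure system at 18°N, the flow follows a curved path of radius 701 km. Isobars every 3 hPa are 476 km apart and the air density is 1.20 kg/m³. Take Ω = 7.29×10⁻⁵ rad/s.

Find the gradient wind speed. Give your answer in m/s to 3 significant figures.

Coriolis parameter at 18°N:
f = 2Ω sin φ = 2 × 7.29×10⁻⁵ × sin 18° = 4.51×10⁻⁵ s⁻¹
Pressure gradient: |∂P/∂n| = 300 Pa / 476000 m = 6.30×10⁻⁴ Pa/m
Geostrophic speed: V_g = |∂P/∂n|/(fρ) = 6.30×10⁻⁴/(4.51×10⁻⁵ × 1.20) = 11.7 m/s
Around a low, centrifugal force acts outward with Coriolis, so pressure-gradient force balances both:
(1/ρ)|∂P/∂n| = fV + V²/R  →  V² + fR·V − fR·V_g = 0
With fR = 4.51×10⁻⁵ × 701×10³ m = 31.6 m/s:
V = [−fR + √((fR)² + 4 fR V_g)]/2 = [−31.6 + √(31.6² + 4×31.6×11.7)]/2 = 9.06 m/s
Subgeostrophic (V < V_g = 11.7 m/s), as expected around a low.

9.06 m/s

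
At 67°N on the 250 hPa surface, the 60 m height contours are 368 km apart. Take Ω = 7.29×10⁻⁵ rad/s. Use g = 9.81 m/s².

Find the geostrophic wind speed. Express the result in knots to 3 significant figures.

Coriolis parameter at 67°N:
f = 2Ω sin φ = 2 × 7.29×10⁻⁵ × sin 67° = 1.34×10⁻⁴ s⁻¹
Height gradient: |∂Z/∂n| = 60 m / 368000 m = 1.63×10⁻⁴
On a pressure surface, geostrophic balance gives V_g = (g/f)|∂Z/∂n|:
V_g = 9.81 × 1.63×10⁻⁴ / 1.34×10⁻⁴ = 11.9 m/s
Converting: 11.9 m/s × 1.944 = 23.2 knots

23.2 knots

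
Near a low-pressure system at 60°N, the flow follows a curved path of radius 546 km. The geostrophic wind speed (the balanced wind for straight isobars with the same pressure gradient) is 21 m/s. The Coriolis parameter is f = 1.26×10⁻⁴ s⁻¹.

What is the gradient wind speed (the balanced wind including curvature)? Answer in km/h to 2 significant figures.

Around a low, centrifugal force acts outward with Coriolis, so pressure-gradient force balances both:
(1/ρ)|∂P/∂n| = fV + V²/R  →  V² + fR·V − fR·V_g = 0
With fR = 1.26×10⁻⁴ × 546×10³ m = 68.8 m/s:
V = [−fR + √((fR)² + 4 fR V_g)]/2 = [−68.8 + √(68.8² + 4×68.8×21)]/2 = 16.9 m/s
Subgeostrophic (V < V_g = 21 m/s), as expected around a low.
Converting: 16.9 m/s × 3.6 = 61 km/h

61 km/h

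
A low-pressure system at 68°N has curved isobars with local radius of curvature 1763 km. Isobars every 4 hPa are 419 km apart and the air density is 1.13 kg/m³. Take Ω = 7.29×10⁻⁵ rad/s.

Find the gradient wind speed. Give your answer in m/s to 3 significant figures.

Coriolis parameter at 68°N:
f = 2Ω sin φ = 2 × 7.29×10⁻⁵ × sin 68° = 1.35×10⁻⁴ s⁻¹
Pressure gradient: |∂P/∂n| = 400 Pa / 419000 m = 9.55×10⁻⁴ Pa/m
Geostrophic speed: V_g = |∂P/∂n|/(fρ) = 9.55×10⁻⁴/(1.35×10⁻⁴ × 1.13) = 6.25 m/s
Around a low, centrifugal force acts outward with Coriolis, so pressure-gradient force balances both:
(1/ρ)|∂P/∂n| = fV + V²/R  →  V² + fR·V − fR·V_g = 0
With fR = 1.35×10⁻⁴ × 1763×10³ m = 238 m/s:
V = [−fR + √((fR)² + 4 fR V_g)]/2 = [−238 + √(238² + 4×238×6.25)]/2 = 6.09 m/s
Subgeostrophic (V < V_g = 6.25 m/s), as expected around a low.

6.09 m/s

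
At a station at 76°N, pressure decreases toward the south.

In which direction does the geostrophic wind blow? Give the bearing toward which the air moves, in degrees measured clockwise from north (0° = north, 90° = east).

The pressure-gradient force points toward the south (bearing 180°).
Geostrophic balance: in the Northern Hemisphere the Coriolis force deflects motion to the right, so the geostrophic wind blows 90° to the right of the pressure-gradient force (low pressure on the left).
Rotating 180° by 90° clockwise gives 270° — the wind blows toward the west.

270°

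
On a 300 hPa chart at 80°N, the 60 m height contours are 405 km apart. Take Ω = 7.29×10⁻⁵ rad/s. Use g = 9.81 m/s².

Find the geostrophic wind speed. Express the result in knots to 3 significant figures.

19.7 knots

Coriolis parameter at 80°N:
f = 2Ω sin φ = 2 × 7.29×10⁻⁵ × sin 80° = 1.44×10⁻⁴ s⁻¹
Height gradient: |∂Z/∂n| = 60 m / 405000 m = 1.48×10⁻⁴
On a pressure surface, geostrophic balance gives V_g = (g/f)|∂Z/∂n|:
V_g = 9.81 × 1.48×10⁻⁴ / 1.44×10⁻⁴ = 10.1 m/s
Converting: 10.1 m/s × 1.944 = 19.7 knots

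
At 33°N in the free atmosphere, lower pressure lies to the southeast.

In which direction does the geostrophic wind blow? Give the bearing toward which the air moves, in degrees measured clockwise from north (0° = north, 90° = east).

225°

The pressure-gradient force points toward the southeast (bearing 135°).
Geostrophic balance: in the Northern Hemisphere the Coriolis force deflects motion to the right, so the geostrophic wind blows 90° to the right of the pressure-gradient force (low pressure on the left).
Rotating 135° by 90° clockwise gives 225° — the wind blows toward the southwest.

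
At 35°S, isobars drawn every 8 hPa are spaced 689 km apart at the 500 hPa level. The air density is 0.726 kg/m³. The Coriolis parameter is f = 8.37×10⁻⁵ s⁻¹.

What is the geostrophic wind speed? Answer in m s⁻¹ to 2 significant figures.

Pressure gradient: |∂P/∂n| = 800 Pa / 689000 m = 1.16×10⁻³ Pa/m
Geostrophic balance (pressure-gradient force = Coriolis force):
V_g = (1/(fρ)) |∂P/∂n| = 1.16×10⁻³ / (8.37×10⁻⁵ × 0.726) = 19.1 m/s

19 m s⁻¹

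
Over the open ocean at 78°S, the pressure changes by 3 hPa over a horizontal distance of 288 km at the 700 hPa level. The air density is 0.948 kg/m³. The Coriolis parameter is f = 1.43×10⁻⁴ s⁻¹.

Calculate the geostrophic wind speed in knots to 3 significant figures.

14.9 knots

Pressure gradient: |∂P/∂n| = 300 Pa / 288000 m = 1.04×10⁻³ Pa/m
Geostrophic balance (pressure-gradient force = Coriolis force):
V_g = (1/(fρ)) |∂P/∂n| = 1.04×10⁻³ / (1.43×10⁻⁴ × 0.948) = 7.68 m/s
Converting: 7.68 m/s × 1.944 = 14.9 knots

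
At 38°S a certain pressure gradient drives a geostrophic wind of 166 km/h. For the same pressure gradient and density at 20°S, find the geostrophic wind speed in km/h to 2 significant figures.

With the same pressure gradient and density, V_g ∝ 1/f ∝ 1/sin φ.
V₂ = V₁ · sin φ₁ / sin φ₂ = 166 × sin 38° / sin 20°
V₂ = 166 × 0.6157/0.3420 = 300 km/h

300 km/h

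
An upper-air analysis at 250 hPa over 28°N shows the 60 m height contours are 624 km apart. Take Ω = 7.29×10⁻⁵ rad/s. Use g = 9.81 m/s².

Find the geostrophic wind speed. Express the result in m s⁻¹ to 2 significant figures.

Coriolis parameter at 28°N:
f = 2Ω sin φ = 2 × 7.29×10⁻⁵ × sin 28° = 6.84×10⁻⁵ s⁻¹
Height gradient: |∂Z/∂n| = 60 m / 624000 m = 9.62×10⁻⁵
On a pressure surface, geostrophic balance gives V_g = (g/f)|∂Z/∂n|:
V_g = 9.81 × 9.62×10⁻⁵ / 6.84×10⁻⁵ = 13.8 m/s

14 m s⁻¹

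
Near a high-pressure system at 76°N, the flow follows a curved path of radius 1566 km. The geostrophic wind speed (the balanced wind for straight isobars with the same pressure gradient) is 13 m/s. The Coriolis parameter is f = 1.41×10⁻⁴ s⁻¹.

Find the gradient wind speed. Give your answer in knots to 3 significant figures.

27.0 knots

Around a high, pressure-gradient force acts outward with centrifugal, so Coriolis balances both:
fV = (1/ρ)|∂P/∂n| + V²/R  →  V² − fR·V + fR·V_g = 0
With fR = 1.41×10⁻⁴ × 1566×10³ m = 221 m/s:
V = [fR − √((fR)² − 4 fR V_g)]/2 = [221 − √(221² − 4×221×13)]/2 = 13.9 m/s
Supergeostrophic (V > V_g = 13 m/s), as expected around a high.
Converting: 13.9 m/s × 1.944 = 27.0 knots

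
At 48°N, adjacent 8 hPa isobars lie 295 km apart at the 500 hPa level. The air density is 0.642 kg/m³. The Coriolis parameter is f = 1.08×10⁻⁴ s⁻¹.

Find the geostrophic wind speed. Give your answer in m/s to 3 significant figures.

Pressure gradient: |∂P/∂n| = 800 Pa / 295000 m = 2.71×10⁻³ Pa/m
Geostrophic balance (pressure-gradient force = Coriolis force):
V_g = (1/(fρ)) |∂P/∂n| = 2.71×10⁻³ / (1.08×10⁻⁴ × 0.642) = 39.1 m/s

39.1 m/s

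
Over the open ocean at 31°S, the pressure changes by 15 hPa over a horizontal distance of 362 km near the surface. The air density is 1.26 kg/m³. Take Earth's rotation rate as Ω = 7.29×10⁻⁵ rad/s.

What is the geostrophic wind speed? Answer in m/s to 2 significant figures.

44 m/s

Coriolis parameter at 31°S:
f = 2Ω sin φ = 2 × 7.29×10⁻⁵ × sin 31° = 7.51×10⁻⁵ s⁻¹
Pressure gradient: |∂P/∂n| = 1500 Pa / 362000 m = 4.14×10⁻³ Pa/m
Geostrophic balance (pressure-gradient force = Coriolis force):
V_g = (1/(fρ)) |∂P/∂n| = 4.14×10⁻³ / (7.51×10⁻⁵ × 1.26) = 43.8 m/s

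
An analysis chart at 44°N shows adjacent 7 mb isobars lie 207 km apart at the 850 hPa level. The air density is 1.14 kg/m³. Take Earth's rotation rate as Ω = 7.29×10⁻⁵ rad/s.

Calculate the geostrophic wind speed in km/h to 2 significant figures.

Coriolis parameter at 44°N:
f = 2Ω sin φ = 2 × 7.29×10⁻⁵ × sin 44° = 1.01×10⁻⁴ s⁻¹
Pressure gradient: |∂P/∂n| = 700 Pa / 207000 m = 3.38×10⁻³ Pa/m
Geostrophic balance (pressure-gradient force = Coriolis force):
V_g = (1/(fρ)) |∂P/∂n| = 3.38×10⁻³ / (1.01×10⁻⁴ × 1.14) = 29.3 m/s
Converting: 29.3 m/s × 3.6 = 110 km/h

110 km/h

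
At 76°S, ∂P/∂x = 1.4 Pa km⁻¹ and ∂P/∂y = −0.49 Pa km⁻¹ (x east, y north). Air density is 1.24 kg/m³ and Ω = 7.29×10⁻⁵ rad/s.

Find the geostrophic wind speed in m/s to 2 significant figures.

Coriolis parameter at 76°S:
f = 2Ω sin φ = 2 × 7.29×10⁻⁵ × sin 76° = 1.41×10⁻⁴ s⁻¹
In the Southern Hemisphere f is negative: f = −1.41×10⁻⁴ s⁻¹.
Component geostrophic relations (x east, y north):
u_g = −(1/(fρ)) ∂P/∂y,  v_g = (1/(fρ)) ∂P/∂x
u_g = −(−0.49×10⁻³)/(−1.41×10⁻⁴ × 1.24) = −2.79 m/s;  v_g = (1.4×10⁻³)/(−1.41×10⁻⁴ × 1.24) = −7.98 m/s
|V_g| = √(u_g² + v_g²) = 8.46 m/s

8.5 m/s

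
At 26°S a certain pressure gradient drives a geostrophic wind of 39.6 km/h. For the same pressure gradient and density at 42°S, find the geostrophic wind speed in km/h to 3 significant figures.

25.9 km/h

With the same pressure gradient and density, V_g ∝ 1/f ∝ 1/sin φ.
V₂ = V₁ · sin φ₁ / sin φ₂ = 39.6 × sin 26° / sin 42°
V₂ = 39.6 × 0.4384/0.6691 = 25.9 km/h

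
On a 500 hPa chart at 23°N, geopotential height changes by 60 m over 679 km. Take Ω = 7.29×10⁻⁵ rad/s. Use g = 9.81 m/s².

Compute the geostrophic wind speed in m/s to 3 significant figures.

15.2 m/s

Coriolis parameter at 23°N:
f = 2Ω sin φ = 2 × 7.29×10⁻⁵ × sin 23° = 5.70×10⁻⁵ s⁻¹
Height gradient: |∂Z/∂n| = 60 m / 679000 m = 8.84×10⁻⁵
On a pressure surface, geostrophic balance gives V_g = (g/f)|∂Z/∂n|:
V_g = 9.81 × 8.84×10⁻⁵ / 5.70×10⁻⁵ = 15.2 m/s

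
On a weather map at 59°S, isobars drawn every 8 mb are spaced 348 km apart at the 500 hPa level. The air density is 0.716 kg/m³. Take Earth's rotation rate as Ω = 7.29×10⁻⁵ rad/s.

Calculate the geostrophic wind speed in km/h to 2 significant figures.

92 km/h

Coriolis parameter at 59°S:
f = 2Ω sin φ = 2 × 7.29×10⁻⁵ × sin 59° = 1.25×10⁻⁴ s⁻¹
Pressure gradient: |∂P/∂n| = 800 Pa / 348000 m = 2.30×10⁻³ Pa/m
Geostrophic balance (pressure-gradient force = Coriolis force):
V_g = (1/(fρ)) |∂P/∂n| = 2.30×10⁻³ / (1.25×10⁻⁴ × 0.716) = 25.7 m/s
Converting: 25.7 m/s × 3.6 = 92 km/h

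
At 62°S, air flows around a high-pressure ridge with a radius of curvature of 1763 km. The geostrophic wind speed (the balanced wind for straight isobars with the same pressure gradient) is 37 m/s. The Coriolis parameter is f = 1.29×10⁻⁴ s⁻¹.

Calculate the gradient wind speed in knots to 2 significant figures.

Around a high, pressure-gradient force acts outward with centrifugal, so Coriolis balances both:
fV = (1/ρ)|∂P/∂n| + V²/R  →  V² − fR·V + fR·V_g = 0
With fR = 1.29×10⁻⁴ × 1763×10³ m = 227 m/s:
V = [fR − √((fR)² − 4 fR V_g)]/2 = [227 − √(227² − 4×227×37)]/2 = 46.5 m/s
Supergeostrophic (V > V_g = 37 m/s), as expected around a high.
Converting: 46.5 m/s × 1.944 = 90 knots

90 knots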